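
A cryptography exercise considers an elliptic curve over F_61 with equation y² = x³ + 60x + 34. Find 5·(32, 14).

Write G = (32, 14).
Double-and-add on 5 = (101)₂. Start with G = (32, 14) for the leading 1-bit.
double: tangent at (32, 14): λ = (3·32² + 60)/(2·14) ≡ 21/28. 28⁻¹ ≡ 24 (mod 61), so λ ≡ 21·24 ≡ 16.
  x = λ² - 32 - 32 = 256 - 64 ≡ 9; y = λ·(32 - 9) - 14 ≡ 49. → (9, 49)
double: tangent at (9, 49): λ = (3·9² + 60)/(2·49) ≡ 59/37. 37⁻¹ ≡ 33 (mod 61), so λ ≡ 59·33 ≡ 56.
  x = λ² - 9 - 9 = 3136 - 18 ≡ 7; y = λ·(9 - 7) - 49 ≡ 2. → (7, 2)
add G: (7, 2) + (32, 14). λ = (14 - 2)/(32 - 7) ≡ 12/25 mod 61. 25⁻¹ ≡ 22 (mod 61) since 25·22 = 550 ≡ 1, so λ ≡ 20.
  x = λ² - 7 - 32 = 400 - 39 ≡ 56; y = λ·(7 - 56) - 2 ≡ 55. → (56, 55)

(56, 55)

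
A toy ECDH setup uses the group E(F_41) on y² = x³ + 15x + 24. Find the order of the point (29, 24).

9

2P: tangent at (29, 24): λ = (3·29² + 15)/(2·24) ≡ 37/7. 7⁻¹ ≡ 6 (mod 41) since 7·6 = 42 ≡ 1, so λ ≡ 37·6 ≡ 17.
  x = λ² - 29 - 29 = 289 - 58 ≡ 26; y = λ·(29 - 26) - 24 ≡ 27. → (26, 27)
3P: (26, 27) + (29, 24). λ = (24 - 27)/(29 - 26) ≡ 38/3 mod 41. 3⁻¹ ≡ 14 (mod 41) since 3·14 = 42 ≡ 1, so λ ≡ 40.
  x = λ² - 26 - 29 = 1600 - 55 ≡ 28; y = λ·(26 - 28) - 27 ≡ 16. → (28, 16)
4P: (28, 16) + (29, 24). λ = (24 - 16)/(29 - 28) ≡ 8/1 mod 41. 1⁻¹ ≡ 1 (mod 41), so λ ≡ 8.
  x = λ² - 28 - 29 = 64 - 57 ≡ 7; y = λ·(28 - 7) - 16 ≡ 29. → (7, 29)
5P: (7, 29) + (29, 24). λ = (24 - 29)/(29 - 7) ≡ 36/22 mod 41. 22⁻¹ ≡ 28 (mod 41), so λ ≡ 24.
  x = λ² - 7 - 29 = 576 - 36 ≡ 7; y = λ·(7 - 7) - 29 ≡ 12. → (7, 12)
6P: (7, 12) + (29, 24). λ = (24 - 12)/(29 - 7) ≡ 12/22 mod 41. 22⁻¹ ≡ 28 (mod 41), so λ ≡ 8.
  x = λ² - 7 - 29 = 64 - 36 ≡ 28; y = λ·(7 - 28) - 12 ≡ 25. → (28, 25)
7P: (28, 25) + (29, 24). λ = (24 - 25)/(29 - 28) ≡ 40/1 mod 41. 1⁻¹ ≡ 1 (mod 41) since 1·1 = 1 ≡ 1, so λ ≡ 40.
  x = λ² - 28 - 29 = 1600 - 57 ≡ 26; y = λ·(28 - 26) - 25 ≡ 14. → (26, 14)
8P: (26, 14) + (29, 24). λ = (24 - 14)/(29 - 26) ≡ 10/3 mod 41. 3⁻¹ ≡ 14 (mod 41), so λ ≡ 17.
  x = λ² - 26 - 29 = 289 - 55 ≡ 29; y = λ·(26 - 29) - 14 ≡ 17. → (29, 17)
9P: (29, 17) + (29, 24): same x and y₁ ≡ -y₂, so the sum is ∞.
9P = ∞, so the order is 9.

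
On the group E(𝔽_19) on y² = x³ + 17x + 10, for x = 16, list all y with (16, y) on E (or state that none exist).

none

x³ + 17x + 10 = 4378 ≡ 8 (mod 19).
8 is a non-residue mod 19; no y exists.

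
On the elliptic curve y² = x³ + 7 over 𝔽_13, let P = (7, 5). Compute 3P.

Repeated addition: build up to 3P.
2P: tangent at (7, 5): λ = (3·7² + 0)/(2·5) ≡ 4/10. 10⁻¹ ≡ 4 (mod 13), so λ ≡ 4·4 ≡ 3.
  x = λ² - 7 - 7 = 9 - 14 ≡ 8; y = λ·(7 - 8) - 5 ≡ 5. → (8, 5)
3P: (8, 5) + (7, 5). λ = (5 - 5)/(7 - 8) ≡ 0/12 mod 13. 12⁻¹ ≡ 12 (mod 13), so λ ≡ 0.
  x = λ² - 8 - 7 = 0 - 15 ≡ 11; y = λ·(8 - 11) - 5 ≡ 8. → (11, 8)

(11, 8)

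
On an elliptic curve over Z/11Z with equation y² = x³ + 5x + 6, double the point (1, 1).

tangent at (1, 1): λ = (3·1² + 5)/(2·1) ≡ 8/2. 2⁻¹ ≡ 6 (mod 11), so λ ≡ 8·6 ≡ 4.
  x = λ² - 1 - 1 = 16 - 2 ≡ 3; y = λ·(1 - 3) - 1 ≡ 2. → (3, 2)

(3, 2)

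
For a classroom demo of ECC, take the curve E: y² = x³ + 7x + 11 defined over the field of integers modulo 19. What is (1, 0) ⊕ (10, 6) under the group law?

(0, 7)

(1, 0) + (10, 6). λ = (6 - 0)/(10 - 1) ≡ 6/9 mod 19. 9⁻¹ ≡ 17 (mod 19), so λ ≡ 7.
  x = λ² - 1 - 10 = 49 - 11 ≡ 0; y = λ·(1 - 0) - 0 ≡ 7. → (0, 7)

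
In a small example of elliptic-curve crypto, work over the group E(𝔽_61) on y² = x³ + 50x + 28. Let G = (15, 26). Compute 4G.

Double-and-add on 4 = (100)₂. Start with G = (15, 26) for the leading 1-bit.
double: tangent at (15, 26): λ = (3·15² + 50)/(2·26) ≡ 54/52. 52⁻¹ ≡ 27 (mod 61), so λ ≡ 54·27 ≡ 55.
  x = λ² - 15 - 15 = 3025 - 30 ≡ 6; y = λ·(15 - 6) - 26 ≡ 42. → (6, 42)
double: tangent at (6, 42): λ = (3·6² + 50)/(2·42) ≡ 36/23. 23⁻¹ ≡ 8 (mod 61), so λ ≡ 36·8 ≡ 44.
  x = λ² - 6 - 6 = 1936 - 12 ≡ 33; y = λ·(6 - 33) - 42 ≡ 51. → (33, 51)

(33, 51)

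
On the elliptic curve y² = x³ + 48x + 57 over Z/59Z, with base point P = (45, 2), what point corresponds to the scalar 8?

(45, 2)

Repeated addition: build up to 8P.
2P: tangent at (45, 2): λ = (3·45² + 48)/(2·2) ≡ 46/4. 4⁻¹ ≡ 15 (mod 59), so λ ≡ 46·15 ≡ 41.
  x = λ² - 45 - 45 = 1681 - 90 ≡ 57; y = λ·(45 - 57) - 2 ≡ 37. → (57, 37)
3P: (57, 37) + (45, 2). λ = (2 - 37)/(45 - 57) ≡ 24/47 mod 59. 47⁻¹ ≡ 54 (mod 59) since 47·54 = 2538 ≡ 1, so λ ≡ 57.
  x = λ² - 57 - 45 = 3249 - 102 ≡ 20; y = λ·(57 - 20) - 37 ≡ 7. → (20, 7)
4P: (20, 7) + (45, 2). λ = (2 - 7)/(45 - 20) ≡ 54/25 mod 59. 25⁻¹ ≡ 26 (mod 59), so λ ≡ 47.
  x = λ² - 20 - 45 = 2209 - 65 ≡ 20; y = λ·(20 - 20) - 7 ≡ 52. → (20, 52)
5P: (20, 52) + (45, 2). λ = (2 - 52)/(45 - 20) ≡ 9/25 mod 59. 25⁻¹ ≡ 26 (mod 59), so λ ≡ 57.
  x = λ² - 20 - 45 = 3249 - 65 ≡ 57; y = λ·(20 - 57) - 52 ≡ 22. → (57, 22)
6P: (57, 22) + (45, 2). λ = (2 - 22)/(45 - 57) ≡ 39/47 mod 59. 47⁻¹ ≡ 54 (mod 59) since 47·54 = 2538 ≡ 1, so λ ≡ 41.
  x = λ² - 57 - 45 = 1681 - 102 ≡ 45; y = λ·(57 - 45) - 22 ≡ 57. → (45, 57)
7P: (45, 57) + (45, 2): same x and y₁ ≡ -y₂, so the sum is 𝒪.
8P: 𝒪 + (45, 2) = (45, 2) (identity).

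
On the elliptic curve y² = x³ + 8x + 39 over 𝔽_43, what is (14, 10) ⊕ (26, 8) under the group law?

(9, 25)

(14, 10) + (26, 8). λ = (8 - 10)/(26 - 14) ≡ 41/12 mod 43. 12⁻¹ ≡ 18 (mod 43), so λ ≡ 7.
  x = λ² - 14 - 26 = 49 - 40 ≡ 9; y = λ·(14 - 9) - 10 ≡ 25. → (9, 25)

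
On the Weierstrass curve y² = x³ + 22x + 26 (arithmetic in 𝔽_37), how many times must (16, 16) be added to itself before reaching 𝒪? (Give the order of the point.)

2P: tangent at (16, 16): λ = (3·16² + 22)/(2·16) ≡ 13/32. 32⁻¹ ≡ 22 (mod 37), so λ ≡ 13·22 ≡ 27.
  x = λ² - 16 - 16 = 729 - 32 ≡ 31; y = λ·(16 - 31) - 16 ≡ 23. → (31, 23)
3P: (31, 23) + (16, 16). λ = (16 - 23)/(16 - 31) ≡ 30/22 mod 37. 22⁻¹ ≡ 32 (mod 37), so λ ≡ 35.
  x = λ² - 31 - 16 = 1225 - 47 ≡ 31; y = λ·(31 - 31) - 23 ≡ 14. → (31, 14)
4P: (31, 14) + (16, 16). λ = (16 - 14)/(16 - 31) ≡ 2/22 mod 37. 22⁻¹ ≡ 32 (mod 37) since 22·32 = 704 ≡ 1, so λ ≡ 27.
  x = λ² - 31 - 16 = 729 - 47 ≡ 16; y = λ·(31 - 16) - 14 ≡ 21. → (16, 21)
5P: (16, 21) + (16, 16): same x and y₁ ≡ -y₂, so the sum is 𝒪.
5P = 𝒪, so the order is 5.

5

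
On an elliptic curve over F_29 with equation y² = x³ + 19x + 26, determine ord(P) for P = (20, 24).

2P: tangent at (20, 24): λ = (3·20² + 19)/(2·24) ≡ 1/19. 19⁻¹ ≡ 26 (mod 29), so λ ≡ 1·26 ≡ 26.
  x = λ² - 20 - 20 = 676 - 40 ≡ 27; y = λ·(20 - 27) - 24 ≡ 26. → (27, 26)
3P: (27, 26) + (20, 24). λ = (24 - 26)/(20 - 27) ≡ 27/22 mod 29. 22⁻¹ ≡ 4 (mod 29) since 22·4 = 88 ≡ 1, so λ ≡ 21.
  x = λ² - 27 - 20 = 441 - 47 ≡ 17; y = λ·(27 - 17) - 26 ≡ 10. → (17, 10)
4P: (17, 10) + (20, 24). λ = (24 - 10)/(20 - 17) ≡ 14/3 mod 29. 3⁻¹ ≡ 10 (mod 29) since 3·10 = 30 ≡ 1, so λ ≡ 24.
  x = λ² - 17 - 20 = 576 - 37 ≡ 17; y = λ·(17 - 17) - 10 ≡ 19. → (17, 19)
5P: (17, 19) + (20, 24). λ = (24 - 19)/(20 - 17) ≡ 5/3 mod 29. 3⁻¹ ≡ 10 (mod 29) since 3·10 = 30 ≡ 1, so λ ≡ 21.
  x = λ² - 17 - 20 = 441 - 37 ≡ 27; y = λ·(17 - 27) - 19 ≡ 3. → (27, 3)
6P: (27, 3) + (20, 24). λ = (24 - 3)/(20 - 27) ≡ 21/22 mod 29. 22⁻¹ ≡ 4 (mod 29) since 22·4 = 88 ≡ 1, so λ ≡ 26.
  x = λ² - 27 - 20 = 676 - 47 ≡ 20; y = λ·(27 - 20) - 3 ≡ 5. → (20, 5)
7P: (20, 5) + (20, 24): same x and y₁ ≡ -y₂, so the sum is the point at infinity.
7P = the point at infinity, so the order is 7.

7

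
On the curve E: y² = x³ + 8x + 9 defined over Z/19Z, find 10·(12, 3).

(10, 5)

Write P = (12, 3).
Double-and-add on 10 = (1010)₂. Start with P = (12, 3) for the leading 1-bit.
double: tangent at (12, 3): λ = (3·12² + 8)/(2·3) ≡ 3/6. 6⁻¹ ≡ 16 (mod 19), so λ ≡ 3·16 ≡ 10.
  x = λ² - 12 - 12 = 100 - 24 ≡ 0; y = λ·(12 - 0) - 3 ≡ 3. → (0, 3)
double: tangent at (0, 3): λ = (3·0² + 8)/(2·3) ≡ 8/6. 6⁻¹ ≡ 16 (mod 19) since 6·16 = 96 ≡ 1, so λ ≡ 8·16 ≡ 14.
  x = λ² - 0 - 0 = 196 - 0 ≡ 6; y = λ·(0 - 6) - 3 ≡ 8. → (6, 8)
add P: (6, 8) + (12, 3). λ = (3 - 8)/(12 - 6) ≡ 14/6 mod 19. 6⁻¹ ≡ 16 (mod 19), so λ ≡ 15.
  x = λ² - 6 - 12 = 225 - 18 ≡ 17; y = λ·(6 - 17) - 8 ≡ 17. → (17, 17)
double: tangent at (17, 17): λ = (3·17² + 8)/(2·17) ≡ 1/15. 15⁻¹ ≡ 14 (mod 19) since 15·14 = 210 ≡ 1, so λ ≡ 1·14 ≡ 14.
  x = λ² - 17 - 17 = 196 - 34 ≡ 10; y = λ·(17 - 10) - 17 ≡ 5. → (10, 5)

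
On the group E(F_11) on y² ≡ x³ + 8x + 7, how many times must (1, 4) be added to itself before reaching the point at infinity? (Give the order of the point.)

2P: tangent at (1, 4): λ = (3·1² + 8)/(2·4) ≡ 0/8. 8⁻¹ ≡ 7 (mod 11), so λ ≡ 0·7 ≡ 0.
  x = λ² - 1 - 1 = 0 - 2 ≡ 9; y = λ·(1 - 9) - 4 ≡ 7. → (9, 7)
3P: (9, 7) + (1, 4). λ = (4 - 7)/(1 - 9) ≡ 8/3 mod 11. 3⁻¹ ≡ 4 (mod 11), so λ ≡ 10.
  x = λ² - 9 - 1 = 100 - 10 ≡ 2; y = λ·(9 - 2) - 7 ≡ 8. → (2, 8)
4P: (2, 8) + (1, 4). λ = (4 - 8)/(1 - 2) ≡ 7/10 mod 11. 10⁻¹ ≡ 10 (mod 11), so λ ≡ 4.
  x = λ² - 2 - 1 = 16 - 3 ≡ 2; y = λ·(2 - 2) - 8 ≡ 3. → (2, 3)
5P: (2, 3) + (1, 4). λ = (4 - 3)/(1 - 2) ≡ 1/10 mod 11. 10⁻¹ ≡ 10 (mod 11), so λ ≡ 10.
  x = λ² - 2 - 1 = 100 - 3 ≡ 9; y = λ·(2 - 9) - 3 ≡ 4. → (9, 4)
6P: (9, 4) + (1, 4). λ = (4 - 4)/(1 - 9) ≡ 0/3 mod 11. 3⁻¹ ≡ 4 (mod 11), so λ ≡ 0.
  x = λ² - 9 - 1 = 0 - 10 ≡ 1; y = λ·(9 - 1) - 4 ≡ 7. → (1, 7)
7P: (1, 7) + (1, 4): same x and y₁ ≡ -y₂, so the sum is the point at infinity.
7P = the point at infinity, so the order is 7.

7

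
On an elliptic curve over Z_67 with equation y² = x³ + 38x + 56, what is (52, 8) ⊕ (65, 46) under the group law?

(52, 8) + (65, 46). λ = (46 - 8)/(65 - 52) ≡ 38/13 mod 67. 13⁻¹ ≡ 31 (mod 67), so λ ≡ 39.
  x = λ² - 52 - 65 = 1521 - 117 ≡ 64; y = λ·(52 - 64) - 8 ≡ 60. → (64, 60)

(64, 60)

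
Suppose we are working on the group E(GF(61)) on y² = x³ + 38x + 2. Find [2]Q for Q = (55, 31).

tangent at (55, 31): λ = (3·55² + 38)/(2·31) ≡ 24/1. 1⁻¹ ≡ 1 (mod 61), so λ ≡ 24·1 ≡ 24.
  x = λ² - 55 - 55 = 576 - 110 ≡ 39; y = λ·(55 - 39) - 31 ≡ 48. → (39, 48)

(39, 48)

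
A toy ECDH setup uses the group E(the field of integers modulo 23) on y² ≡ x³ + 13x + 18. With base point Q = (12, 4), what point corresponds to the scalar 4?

Repeated addition: build up to 4Q.
2Q: tangent at (12, 4): λ = (3·12² + 13)/(2·4) ≡ 8/8. 8⁻¹ ≡ 3 (mod 23) since 8·3 = 24 ≡ 1, so λ ≡ 8·3 ≡ 1.
  x = λ² - 12 - 12 = 1 - 24 ≡ 0; y = λ·(12 - 0) - 4 ≡ 8. → (0, 8)
3Q: (0, 8) + (12, 4). λ = (4 - 8)/(12 - 0) ≡ 19/12 mod 23. 12⁻¹ ≡ 2 (mod 23) since 12·2 = 24 ≡ 1, so λ ≡ 15.
  x = λ² - 0 - 12 = 225 - 12 ≡ 6; y = λ·(0 - 6) - 8 ≡ 17. → (6, 17)
4Q: (6, 17) + (12, 4). λ = (4 - 17)/(12 - 6) ≡ 10/6 mod 23. 6⁻¹ ≡ 4 (mod 23) since 6·4 = 24 ≡ 1, so λ ≡ 17.
  x = λ² - 6 - 12 = 289 - 18 ≡ 18; y = λ·(6 - 18) - 17 ≡ 9. → (18, 9)

(18, 9)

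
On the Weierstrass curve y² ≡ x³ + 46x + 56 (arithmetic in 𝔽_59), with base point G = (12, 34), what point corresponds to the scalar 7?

(38, 53)

Double-and-add on 7 = (111)₂. Start with G = (12, 34) for the leading 1-bit.
double: tangent at (12, 34): λ = (3·12² + 46)/(2·34) ≡ 6/9. 9⁻¹ ≡ 46 (mod 59), so λ ≡ 6·46 ≡ 40.
  x = λ² - 12 - 12 = 1600 - 24 ≡ 42; y = λ·(12 - 42) - 34 ≡ 5. → (42, 5)
add G: (42, 5) + (12, 34). λ = (34 - 5)/(12 - 42) ≡ 29/29 mod 59. 29⁻¹ ≡ 57 (mod 59), so λ ≡ 1.
  x = λ² - 42 - 12 = 1 - 54 ≡ 6; y = λ·(42 - 6) - 5 ≡ 31. → (6, 31)
double: tangent at (6, 31): λ = (3·6² + 46)/(2·31) ≡ 36/3. 3⁻¹ ≡ 20 (mod 59), so λ ≡ 36·20 ≡ 12.
  x = λ² - 6 - 6 = 144 - 12 ≡ 14; y = λ·(6 - 14) - 31 ≡ 50. → (14, 50)
add G: (14, 50) + (12, 34). λ = (34 - 50)/(12 - 14) ≡ 43/57 mod 59. 57⁻¹ ≡ 29 (mod 59) since 57·29 = 1653 ≡ 1, so λ ≡ 8.
  x = λ² - 14 - 12 = 64 - 26 ≡ 38; y = λ·(14 - 38) - 50 ≡ 53. → (38, 53)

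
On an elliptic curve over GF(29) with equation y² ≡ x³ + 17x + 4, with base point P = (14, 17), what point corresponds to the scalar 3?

(27, 22)

Repeated addition: build up to 3P.
2P: tangent at (14, 17): λ = (3·14² + 17)/(2·17) ≡ 25/5. 5⁻¹ ≡ 6 (mod 29), so λ ≡ 25·6 ≡ 5.
  x = λ² - 14 - 14 = 25 - 28 ≡ 26; y = λ·(14 - 26) - 17 ≡ 10. → (26, 10)
3P: (26, 10) + (14, 17). λ = (17 - 10)/(14 - 26) ≡ 7/17 mod 29. 17⁻¹ ≡ 12 (mod 29), so λ ≡ 26.
  x = λ² - 26 - 14 = 676 - 40 ≡ 27; y = λ·(26 - 27) - 10 ≡ 22. → (27, 22)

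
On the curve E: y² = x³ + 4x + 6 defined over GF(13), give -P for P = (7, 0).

(7, 0)

-(7, 0) = (7, -0 mod 13) = (7, 0).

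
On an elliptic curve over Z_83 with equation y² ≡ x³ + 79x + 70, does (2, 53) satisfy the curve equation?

y² = 53² ≡ 70; x³ + 79x + 70 = 236 ≡ 70 (mod 83). 70 = 70.

yes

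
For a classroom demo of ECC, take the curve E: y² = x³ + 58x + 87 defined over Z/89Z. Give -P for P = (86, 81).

(86, 8)

-(86, 81) = (86, -81 mod 89) = (86, 8).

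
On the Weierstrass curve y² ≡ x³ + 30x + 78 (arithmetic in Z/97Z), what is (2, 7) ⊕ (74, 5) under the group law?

(2, 7) + (74, 5). λ = (5 - 7)/(74 - 2) ≡ 95/72 mod 97. 72⁻¹ ≡ 31 (mod 97), so λ ≡ 35.
  x = λ² - 2 - 74 = 1225 - 76 ≡ 82; y = λ·(2 - 82) - 7 ≡ 6. → (82, 6)

(82, 6)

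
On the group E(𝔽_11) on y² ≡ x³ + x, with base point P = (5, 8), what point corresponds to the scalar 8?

Double-and-add on 8 = (1000)₂. Start with P = (5, 8) for the leading 1-bit.
double: tangent at (5, 8): λ = (3·5² + 1)/(2·8) ≡ 10/5. 5⁻¹ ≡ 9 (mod 11), so λ ≡ 10·9 ≡ 2.
  x = λ² - 5 - 5 = 4 - 10 ≡ 5; y = λ·(5 - 5) - 8 ≡ 3. → (5, 3)
double: tangent at (5, 3): λ = (3·5² + 1)/(2·3) ≡ 10/6. 6⁻¹ ≡ 2 (mod 11) since 6·2 = 12 ≡ 1, so λ ≡ 10·2 ≡ 9.
  x = λ² - 5 - 5 = 81 - 10 ≡ 5; y = λ·(5 - 5) - 3 ≡ 8. → (5, 8)
double: tangent at (5, 8): λ = (3·5² + 1)/(2·8) ≡ 10/5. 5⁻¹ ≡ 9 (mod 11) since 5·9 = 45 ≡ 1, so λ ≡ 10·9 ≡ 2.
  x = λ² - 5 - 5 = 4 - 10 ≡ 5; y = λ·(5 - 5) - 8 ≡ 3. → (5, 3)

(5, 3)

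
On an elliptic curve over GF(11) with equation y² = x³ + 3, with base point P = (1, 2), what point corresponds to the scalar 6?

Repeated addition: build up to 6P.
2P: tangent at (1, 2): λ = (3·1² + 0)/(2·2) ≡ 3/4. 4⁻¹ ≡ 3 (mod 11) since 4·3 = 12 ≡ 1, so λ ≡ 3·3 ≡ 9.
  x = λ² - 1 - 1 = 81 - 2 ≡ 2; y = λ·(1 - 2) - 2 ≡ 0. → (2, 0)
3P: (2, 0) + (1, 2). λ = (2 - 0)/(1 - 2) ≡ 2/10 mod 11. 10⁻¹ ≡ 10 (mod 11), so λ ≡ 9.
  x = λ² - 2 - 1 = 81 - 3 ≡ 1; y = λ·(2 - 1) - 0 ≡ 9. → (1, 9)
4P: (1, 9) + (1, 2): same x and y₁ ≡ -y₂, so the sum is 𝒪.
5P: 𝒪 + (1, 2) = (1, 2) (identity).
6P: tangent at (1, 2): λ = (3·1² + 0)/(2·2) ≡ 3/4. 4⁻¹ ≡ 3 (mod 11) since 4·3 = 12 ≡ 1, so λ ≡ 3·3 ≡ 9.
  x = λ² - 1 - 1 = 81 - 2 ≡ 2; y = λ·(1 - 2) - 2 ≡ 0. → (2, 0)

(2, 0)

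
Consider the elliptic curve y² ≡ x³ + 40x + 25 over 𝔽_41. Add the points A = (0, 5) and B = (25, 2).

(0, 5) + (25, 2). λ = (2 - 5)/(25 - 0) ≡ 38/25 mod 41. 25⁻¹ ≡ 23 (mod 41), so λ ≡ 13.
  x = λ² - 0 - 25 = 169 - 25 ≡ 21; y = λ·(0 - 21) - 5 ≡ 9. → (21, 9)

(21, 9)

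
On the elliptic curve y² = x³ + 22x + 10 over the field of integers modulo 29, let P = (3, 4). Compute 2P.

(22, 21)

tangent at (3, 4): λ = (3·3² + 22)/(2·4) ≡ 20/8. 8⁻¹ ≡ 11 (mod 29) since 8·11 = 88 ≡ 1, so λ ≡ 20·11 ≡ 17.
  x = λ² - 3 - 3 = 289 - 6 ≡ 22; y = λ·(3 - 22) - 4 ≡ 21. → (22, 21)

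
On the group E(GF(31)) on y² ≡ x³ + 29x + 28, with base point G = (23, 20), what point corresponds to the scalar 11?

Repeated addition: build up to 11G.
2G: tangent at (23, 20): λ = (3·23² + 29)/(2·20) ≡ 4/9. 9⁻¹ ≡ 7 (mod 31) since 9·7 = 63 ≡ 1, so λ ≡ 4·7 ≡ 28.
  x = λ² - 23 - 23 = 784 - 46 ≡ 25; y = λ·(23 - 25) - 20 ≡ 17. → (25, 17)
3G: (25, 17) + (23, 20). λ = (20 - 17)/(23 - 25) ≡ 3/29 mod 31. 29⁻¹ ≡ 15 (mod 31) since 29·15 = 435 ≡ 1, so λ ≡ 14.
  x = λ² - 25 - 23 = 196 - 48 ≡ 24; y = λ·(25 - 24) - 17 ≡ 28. → (24, 28)
4G: (24, 28) + (23, 20). λ = (20 - 28)/(23 - 24) ≡ 23/30 mod 31. 30⁻¹ ≡ 30 (mod 31), so λ ≡ 8.
  x = λ² - 24 - 23 = 64 - 47 ≡ 17; y = λ·(24 - 17) - 28 ≡ 28. → (17, 28)
5G: (17, 28) + (23, 20). λ = (20 - 28)/(23 - 17) ≡ 23/6 mod 31. 6⁻¹ ≡ 26 (mod 31) since 6·26 = 156 ≡ 1, so λ ≡ 9.
  x = λ² - 17 - 23 = 81 - 40 ≡ 10; y = λ·(17 - 10) - 28 ≡ 4. → (10, 4)
6G: (10, 4) + (23, 20). λ = (20 - 4)/(23 - 10) ≡ 16/13 mod 31. 13⁻¹ ≡ 12 (mod 31), so λ ≡ 6.
  x = λ² - 10 - 23 = 36 - 33 ≡ 3; y = λ·(10 - 3) - 4 ≡ 7. → (3, 7)
7G: (3, 7) + (23, 20). λ = (20 - 7)/(23 - 3) ≡ 13/20 mod 31. 20⁻¹ ≡ 14 (mod 31) since 20·14 = 280 ≡ 1, so λ ≡ 27.
  x = λ² - 3 - 23 = 729 - 26 ≡ 21; y = λ·(3 - 21) - 7 ≡ 3. → (21, 3)
8G: (21, 3) + (23, 20). λ = (20 - 3)/(23 - 21) ≡ 17/2 mod 31. 2⁻¹ ≡ 16 (mod 31) since 2·16 = 32 ≡ 1, so λ ≡ 24.
  x = λ² - 21 - 23 = 576 - 44 ≡ 5; y = λ·(21 - 5) - 3 ≡ 9. → (5, 9)
9G: (5, 9) + (23, 20). λ = (20 - 9)/(23 - 5) ≡ 11/18 mod 31. 18⁻¹ ≡ 19 (mod 31) since 18·19 = 342 ≡ 1, so λ ≡ 23.
  x = λ² - 5 - 23 = 529 - 28 ≡ 5; y = λ·(5 - 5) - 9 ≡ 22. → (5, 22)
10G: (5, 22) + (23, 20). λ = (20 - 22)/(23 - 5) ≡ 29/18 mod 31. 18⁻¹ ≡ 19 (mod 31), so λ ≡ 24.
  x = λ² - 5 - 23 = 576 - 28 ≡ 21; y = λ·(5 - 21) - 22 ≡ 28. → (21, 28)
11G: (21, 28) + (23, 20). λ = (20 - 28)/(23 - 21) ≡ 23/2 mod 31. 2⁻¹ ≡ 16 (mod 31), so λ ≡ 27.
  x = λ² - 21 - 23 = 729 - 44 ≡ 3; y = λ·(21 - 3) - 28 ≡ 24. → (3, 24)

(3, 24)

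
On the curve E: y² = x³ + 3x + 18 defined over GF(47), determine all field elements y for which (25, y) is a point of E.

x³ + 3x + 18 = 15718 ≡ 20 (mod 47).
20 is a non-residue mod 47; no y exists.

none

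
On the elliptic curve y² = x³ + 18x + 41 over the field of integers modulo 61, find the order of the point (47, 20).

4

2P: tangent at (47, 20): λ = (3·47² + 18)/(2·20) ≡ 57/40. 40⁻¹ ≡ 29 (mod 61) since 40·29 = 1160 ≡ 1, so λ ≡ 57·29 ≡ 6.
  x = λ² - 47 - 47 = 36 - 94 ≡ 3; y = λ·(47 - 3) - 20 ≡ 0. → (3, 0)
3P: (3, 0) + (47, 20). λ = (20 - 0)/(47 - 3) ≡ 20/44 mod 61. 44⁻¹ ≡ 43 (mod 61), so λ ≡ 6.
  x = λ² - 3 - 47 = 36 - 50 ≡ 47; y = λ·(3 - 47) - 0 ≡ 41. → (47, 41)
4P: (47, 41) + (47, 20): same x and y₁ ≡ -y₂, so the sum is ∞.
4P = ∞, so the order is 4.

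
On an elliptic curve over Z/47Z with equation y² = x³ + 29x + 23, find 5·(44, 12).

(2, 29)

Write G = (44, 12).
Double-and-add on 5 = (101)₂. Start with G = (44, 12) for the leading 1-bit.
double: tangent at (44, 12): λ = (3·44² + 29)/(2·12) ≡ 9/24. 24⁻¹ ≡ 2 (mod 47) since 24·2 = 48 ≡ 1, so λ ≡ 9·2 ≡ 18.
  x = λ² - 44 - 44 = 324 - 88 ≡ 1; y = λ·(44 - 1) - 12 ≡ 10. → (1, 10)
double: tangent at (1, 10): λ = (3·1² + 29)/(2·10) ≡ 32/20. 20⁻¹ ≡ 40 (mod 47), so λ ≡ 32·40 ≡ 11.
  x = λ² - 1 - 1 = 121 - 2 ≡ 25; y = λ·(1 - 25) - 10 ≡ 8. → (25, 8)
add G: (25, 8) + (44, 12). λ = (12 - 8)/(44 - 25) ≡ 4/19 mod 47. 19⁻¹ ≡ 5 (mod 47), so λ ≡ 20.
  x = λ² - 25 - 44 = 400 - 69 ≡ 2; y = λ·(25 - 2) - 8 ≡ 29. → (2, 29)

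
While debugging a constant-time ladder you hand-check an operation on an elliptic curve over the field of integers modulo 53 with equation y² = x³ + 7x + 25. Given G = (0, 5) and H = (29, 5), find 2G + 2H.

First 2G:
Repeated addition: build up to 2G.
2G: tangent at (0, 5): λ = (3·0² + 7)/(2·5) ≡ 7/10. 10⁻¹ ≡ 16 (mod 53), so λ ≡ 7·16 ≡ 6.
  x = λ² - 0 - 0 = 36 - 0 ≡ 36; y = λ·(0 - 36) - 5 ≡ 44. → (36, 44)
2G = (36, 44).
Next 2H:
Repeated addition: build up to 2H.
2H: tangent at (29, 5): λ = (3·29² + 7)/(2·5) ≡ 39/10. 10⁻¹ ≡ 16 (mod 53) since 10·16 = 160 ≡ 1, so λ ≡ 39·16 ≡ 41.
  x = λ² - 29 - 29 = 1681 - 58 ≡ 33; y = λ·(29 - 33) - 5 ≡ 43. → (33, 43)
2H = (33, 43).
Finally 2G + 2H:
(36, 44) + (33, 43). λ = (43 - 44)/(33 - 36) ≡ 52/50 mod 53. 50⁻¹ ≡ 35 (mod 53), so λ ≡ 18.
  x = λ² - 36 - 33 = 324 - 69 ≡ 43; y = λ·(36 - 43) - 44 ≡ 42. → (43, 42)

(43, 42)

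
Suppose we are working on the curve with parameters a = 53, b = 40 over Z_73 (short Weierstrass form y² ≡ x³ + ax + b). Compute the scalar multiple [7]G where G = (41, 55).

(4, 43)

Double-and-add on 7 = (111)₂. Start with G = (41, 55) for the leading 1-bit.
double: tangent at (41, 55): λ = (3·41² + 53)/(2·55) ≡ 59/37. 37⁻¹ ≡ 2 (mod 73), so λ ≡ 59·2 ≡ 45.
  x = λ² - 41 - 41 = 2025 - 82 ≡ 45; y = λ·(41 - 45) - 55 ≡ 57. → (45, 57)
add G: (45, 57) + (41, 55). λ = (55 - 57)/(41 - 45) ≡ 71/69 mod 73. 69⁻¹ ≡ 18 (mod 73) since 69·18 = 1242 ≡ 1, so λ ≡ 37.
  x = λ² - 45 - 41 = 1369 - 86 ≡ 42; y = λ·(45 - 42) - 57 ≡ 54. → (42, 54)
double: tangent at (42, 54): λ = (3·42² + 53)/(2·54) ≡ 16/35. 35⁻¹ ≡ 48 (mod 73), so λ ≡ 16·48 ≡ 38.
  x = λ² - 42 - 42 = 1444 - 84 ≡ 46; y = λ·(42 - 46) - 54 ≡ 13. → (46, 13)
add G: (46, 13) + (41, 55). λ = (55 - 13)/(41 - 46) ≡ 42/68 mod 73. 68⁻¹ ≡ 29 (mod 73), so λ ≡ 50.
  x = λ² - 46 - 41 = 2500 - 87 ≡ 4; y = λ·(46 - 4) - 13 ≡ 43. → (4, 43)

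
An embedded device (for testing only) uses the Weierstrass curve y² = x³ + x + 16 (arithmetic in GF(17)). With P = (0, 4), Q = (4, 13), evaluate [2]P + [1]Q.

O

First 2P:
Repeated addition: build up to 2P.
2P: tangent at (0, 4): λ = (3·0² + 1)/(2·4) ≡ 1/8. 8⁻¹ ≡ 15 (mod 17) since 8·15 = 120 ≡ 1, so λ ≡ 1·15 ≡ 15.
  x = λ² - 0 - 0 = 225 - 0 ≡ 4; y = λ·(0 - 4) - 4 ≡ 4. → (4, 4)
2P = (4, 4).
Finally 2P + Q:
(4, 4) + (4, 13): same x and y₁ ≡ -y₂, so the sum is O.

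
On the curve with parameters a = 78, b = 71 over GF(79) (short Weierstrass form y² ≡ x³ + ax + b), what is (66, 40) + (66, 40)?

tangent at (66, 40): λ = (3·66² + 78)/(2·40) ≡ 32/1. 1⁻¹ ≡ 1 (mod 79), so λ ≡ 32·1 ≡ 32.
  x = λ² - 66 - 66 = 1024 - 132 ≡ 23; y = λ·(66 - 23) - 40 ≡ 72. → (23, 72)

(23, 72)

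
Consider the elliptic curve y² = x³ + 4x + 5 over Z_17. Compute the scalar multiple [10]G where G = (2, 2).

(12, 8)

Repeated addition: build up to 10G.
2G: tangent at (2, 2): λ = (3·2² + 4)/(2·2) ≡ 16/4. 4⁻¹ ≡ 13 (mod 17), so λ ≡ 16·13 ≡ 4.
  x = λ² - 2 - 2 = 16 - 4 ≡ 12; y = λ·(2 - 12) - 2 ≡ 9. → (12, 9)
3G: (12, 9) + (2, 2). λ = (2 - 9)/(2 - 12) ≡ 10/7 mod 17. 7⁻¹ ≡ 5 (mod 17), so λ ≡ 16.
  x = λ² - 12 - 2 = 256 - 14 ≡ 4; y = λ·(12 - 4) - 9 ≡ 0. → (4, 0)
4G: (4, 0) + (2, 2). λ = (2 - 0)/(2 - 4) ≡ 2/15 mod 17. 15⁻¹ ≡ 8 (mod 17) since 15·8 = 120 ≡ 1, so λ ≡ 16.
  x = λ² - 4 - 2 = 256 - 6 ≡ 12; y = λ·(4 - 12) - 0 ≡ 8. → (12, 8)
5G: (12, 8) + (2, 2). λ = (2 - 8)/(2 - 12) ≡ 11/7 mod 17. 7⁻¹ ≡ 5 (mod 17) since 7·5 = 35 ≡ 1, so λ ≡ 4.
  x = λ² - 12 - 2 = 16 - 14 ≡ 2; y = λ·(12 - 2) - 8 ≡ 15. → (2, 15)
6G: (2, 15) + (2, 2): same x and y₁ ≡ -y₂, so the sum is ∞.
7G: ∞ + (2, 2) = (2, 2) (identity).
8G: tangent at (2, 2): λ = (3·2² + 4)/(2·2) ≡ 16/4. 4⁻¹ ≡ 13 (mod 17), so λ ≡ 16·13 ≡ 4.
  x = λ² - 2 - 2 = 16 - 4 ≡ 12; y = λ·(2 - 12) - 2 ≡ 9. → (12, 9)
9G: (12, 9) + (2, 2). λ = (2 - 9)/(2 - 12) ≡ 10/7 mod 17. 7⁻¹ ≡ 5 (mod 17) since 7·5 = 35 ≡ 1, so λ ≡ 16.
  x = λ² - 12 - 2 = 256 - 14 ≡ 4; y = λ·(12 - 4) - 9 ≡ 0. → (4, 0)
10G: (4, 0) + (2, 2). λ = (2 - 0)/(2 - 4) ≡ 2/15 mod 17. 15⁻¹ ≡ 8 (mod 17) since 15·8 = 120 ≡ 1, so λ ≡ 16.
  x = λ² - 4 - 2 = 256 - 6 ≡ 12; y = λ·(4 - 12) - 0 ≡ 8. → (12, 8)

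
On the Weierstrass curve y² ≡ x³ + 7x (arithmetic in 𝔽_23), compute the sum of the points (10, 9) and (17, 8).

(4, 0)

(10, 9) + (17, 8). λ = (8 - 9)/(17 - 10) ≡ 22/7 mod 23. 7⁻¹ ≡ 10 (mod 23) since 7·10 = 70 ≡ 1, so λ ≡ 13.
  x = λ² - 10 - 17 = 169 - 27 ≡ 4; y = λ·(10 - 4) - 9 ≡ 0. → (4, 0)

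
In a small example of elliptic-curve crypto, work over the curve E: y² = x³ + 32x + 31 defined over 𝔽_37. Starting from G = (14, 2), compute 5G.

Double-and-add on 5 = (101)₂. Start with G = (14, 2) for the leading 1-bit.
double: tangent at (14, 2): λ = (3·14² + 32)/(2·2) ≡ 28/4. 4⁻¹ ≡ 28 (mod 37), so λ ≡ 28·28 ≡ 7.
  x = λ² - 14 - 14 = 49 - 28 ≡ 21; y = λ·(14 - 21) - 2 ≡ 23. → (21, 23)
double: tangent at (21, 23): λ = (3·21² + 32)/(2·23) ≡ 23/9. 9⁻¹ ≡ 33 (mod 37), so λ ≡ 23·33 ≡ 19.
  x = λ² - 21 - 21 = 361 - 42 ≡ 23; y = λ·(21 - 23) - 23 ≡ 13. → (23, 13)
add G: (23, 13) + (14, 2). λ = (2 - 13)/(14 - 23) ≡ 26/28 mod 37. 28⁻¹ ≡ 4 (mod 37) since 28·4 = 112 ≡ 1, so λ ≡ 30.
  x = λ² - 23 - 14 = 900 - 37 ≡ 12; y = λ·(23 - 12) - 13 ≡ 21. → (12, 21)

(12, 21)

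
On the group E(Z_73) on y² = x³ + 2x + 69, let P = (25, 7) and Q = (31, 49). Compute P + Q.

(25, 7) + (31, 49). λ = (49 - 7)/(31 - 25) ≡ 42/6 mod 73. 6⁻¹ ≡ 61 (mod 73) since 6·61 = 366 ≡ 1, so λ ≡ 7.
  x = λ² - 25 - 31 = 49 - 56 ≡ 66; y = λ·(25 - 66) - 7 ≡ 71. → (66, 71)

(66, 71)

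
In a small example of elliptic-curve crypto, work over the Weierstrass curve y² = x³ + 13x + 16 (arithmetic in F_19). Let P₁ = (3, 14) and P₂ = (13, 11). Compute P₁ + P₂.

(1, 12)

(3, 14) + (13, 11). λ = (11 - 14)/(13 - 3) ≡ 16/10 mod 19. 10⁻¹ ≡ 2 (mod 19), so λ ≡ 13.
  x = λ² - 3 - 13 = 169 - 16 ≡ 1; y = λ·(3 - 1) - 14 ≡ 12. → (1, 12)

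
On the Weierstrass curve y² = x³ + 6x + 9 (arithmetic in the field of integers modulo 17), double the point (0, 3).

tangent at (0, 3): λ = (3·0² + 6)/(2·3) ≡ 6/6. 6⁻¹ ≡ 3 (mod 17) since 6·3 = 18 ≡ 1, so λ ≡ 6·3 ≡ 1.
  x = λ² - 0 - 0 = 1 - 0 ≡ 1; y = λ·(0 - 1) - 3 ≡ 13. → (1, 13)

(1, 13)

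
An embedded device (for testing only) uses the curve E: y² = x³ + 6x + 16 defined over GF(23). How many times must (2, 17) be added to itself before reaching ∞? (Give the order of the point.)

2P: tangent at (2, 17): λ = (3·2² + 6)/(2·17) ≡ 18/11. 11⁻¹ ≡ 21 (mod 23), so λ ≡ 18·21 ≡ 10.
  x = λ² - 2 - 2 = 100 - 4 ≡ 4; y = λ·(2 - 4) - 17 ≡ 9. → (4, 9)
3P: (4, 9) + (2, 17). λ = (17 - 9)/(2 - 4) ≡ 8/21 mod 23. 21⁻¹ ≡ 11 (mod 23), so λ ≡ 19.
  x = λ² - 4 - 2 = 361 - 6 ≡ 10; y = λ·(4 - 10) - 9 ≡ 15. → (10, 15)
4P: (10, 15) + (2, 17). λ = (17 - 15)/(2 - 10) ≡ 2/15 mod 23. 15⁻¹ ≡ 20 (mod 23), so λ ≡ 17.
  x = λ² - 10 - 2 = 289 - 12 ≡ 1; y = λ·(10 - 1) - 15 ≡ 0. → (1, 0)
5P: (1, 0) + (2, 17). λ = (17 - 0)/(2 - 1) ≡ 17/1 mod 23. 1⁻¹ ≡ 1 (mod 23) since 1·1 = 1 ≡ 1, so λ ≡ 17.
  x = λ² - 1 - 2 = 289 - 3 ≡ 10; y = λ·(1 - 10) - 0 ≡ 8. → (10, 8)
6P: (10, 8) + (2, 17). λ = (17 - 8)/(2 - 10) ≡ 9/15 mod 23. 15⁻¹ ≡ 20 (mod 23), so λ ≡ 19.
  x = λ² - 10 - 2 = 361 - 12 ≡ 4; y = λ·(10 - 4) - 8 ≡ 14. → (4, 14)
7P: (4, 14) + (2, 17). λ = (17 - 14)/(2 - 4) ≡ 3/21 mod 23. 21⁻¹ ≡ 11 (mod 23) since 21·11 = 231 ≡ 1, so λ ≡ 10.
  x = λ² - 4 - 2 = 100 - 6 ≡ 2; y = λ·(4 - 2) - 14 ≡ 6. → (2, 6)
8P: (2, 6) + (2, 17): same x and y₁ ≡ -y₂, so the sum is ∞.
8P = ∞, so the order is 8.

8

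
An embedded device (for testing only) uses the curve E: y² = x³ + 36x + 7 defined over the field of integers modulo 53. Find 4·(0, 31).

(25, 7)

Write G = (0, 31).
Repeated addition: build up to 4G.
2G: tangent at (0, 31): λ = (3·0² + 36)/(2·31) ≡ 36/9. 9⁻¹ ≡ 6 (mod 53), so λ ≡ 36·6 ≡ 4.
  x = λ² - 0 - 0 = 16 - 0 ≡ 16; y = λ·(0 - 16) - 31 ≡ 11. → (16, 11)
3G: (16, 11) + (0, 31). λ = (31 - 11)/(0 - 16) ≡ 20/37 mod 53. 37⁻¹ ≡ 43 (mod 53) since 37·43 = 1591 ≡ 1, so λ ≡ 12.
  x = λ² - 16 - 0 = 144 - 16 ≡ 22; y = λ·(16 - 22) - 11 ≡ 23. → (22, 23)
4G: (22, 23) + (0, 31). λ = (31 - 23)/(0 - 22) ≡ 8/31 mod 53. 31⁻¹ ≡ 12 (mod 53), so λ ≡ 43.
  x = λ² - 22 - 0 = 1849 - 22 ≡ 25; y = λ·(22 - 25) - 23 ≡ 7. → (25, 7)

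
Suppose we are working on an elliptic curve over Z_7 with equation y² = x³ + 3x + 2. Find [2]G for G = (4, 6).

(0, 4)

tangent at (4, 6): λ = (3·4² + 3)/(2·6) ≡ 2/5. 5⁻¹ ≡ 3 (mod 7) since 5·3 = 15 ≡ 1, so λ ≡ 2·3 ≡ 6.
  x = λ² - 4 - 4 = 36 - 8 ≡ 0; y = λ·(4 - 0) - 6 ≡ 4. → (0, 4)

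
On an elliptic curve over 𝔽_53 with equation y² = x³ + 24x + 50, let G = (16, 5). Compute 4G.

(3, 34)

Repeated addition: build up to 4G.
2G: tangent at (16, 5): λ = (3·16² + 24)/(2·5) ≡ 50/10. 10⁻¹ ≡ 16 (mod 53), so λ ≡ 50·16 ≡ 5.
  x = λ² - 16 - 16 = 25 - 32 ≡ 46; y = λ·(16 - 46) - 5 ≡ 4. → (46, 4)
3G: (46, 4) + (16, 5). λ = (5 - 4)/(16 - 46) ≡ 1/23 mod 53. 23⁻¹ ≡ 30 (mod 53) since 23·30 = 690 ≡ 1, so λ ≡ 30.
  x = λ² - 46 - 16 = 900 - 62 ≡ 43; y = λ·(46 - 43) - 4 ≡ 33. → (43, 33)
4G: (43, 33) + (16, 5). λ = (5 - 33)/(16 - 43) ≡ 25/26 mod 53. 26⁻¹ ≡ 51 (mod 53), so λ ≡ 3.
  x = λ² - 43 - 16 = 9 - 59 ≡ 3; y = λ·(43 - 3) - 33 ≡ 34. → (3, 34)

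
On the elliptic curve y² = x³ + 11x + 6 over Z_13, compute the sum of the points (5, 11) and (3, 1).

(5, 11) + (3, 1). λ = (1 - 11)/(3 - 5) ≡ 3/11 mod 13. 11⁻¹ ≡ 6 (mod 13), so λ ≡ 5.
  x = λ² - 5 - 3 = 25 - 8 ≡ 4; y = λ·(5 - 4) - 11 ≡ 7. → (4, 7)

(4, 7)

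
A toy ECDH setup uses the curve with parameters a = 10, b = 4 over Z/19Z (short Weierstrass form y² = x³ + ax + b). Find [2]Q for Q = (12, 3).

tangent at (12, 3): λ = (3·12² + 10)/(2·3) ≡ 5/6. 6⁻¹ ≡ 16 (mod 19), so λ ≡ 5·16 ≡ 4.
  x = λ² - 12 - 12 = 16 - 24 ≡ 11; y = λ·(12 - 11) - 3 ≡ 1. → (11, 1)

(11, 1)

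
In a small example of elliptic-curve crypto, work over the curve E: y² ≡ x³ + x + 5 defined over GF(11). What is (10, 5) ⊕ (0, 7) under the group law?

(10, 5) + (0, 7). λ = (7 - 5)/(0 - 10) ≡ 2/1 mod 11. 1⁻¹ ≡ 1 (mod 11) since 1·1 = 1 ≡ 1, so λ ≡ 2.
  x = λ² - 10 - 0 = 4 - 10 ≡ 5; y = λ·(10 - 5) - 5 ≡ 5. → (5, 5)

(5, 5)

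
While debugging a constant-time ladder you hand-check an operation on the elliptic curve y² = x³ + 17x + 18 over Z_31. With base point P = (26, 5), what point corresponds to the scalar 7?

Repeated addition: build up to 7P.
2P: tangent at (26, 5): λ = (3·26² + 17)/(2·5) ≡ 30/10. 10⁻¹ ≡ 28 (mod 31) since 10·28 = 280 ≡ 1, so λ ≡ 30·28 ≡ 3.
  x = λ² - 26 - 26 = 9 - 52 ≡ 19; y = λ·(26 - 19) - 5 ≡ 16. → (19, 16)
3P: (19, 16) + (26, 5). λ = (5 - 16)/(26 - 19) ≡ 20/7 mod 31. 7⁻¹ ≡ 9 (mod 31), so λ ≡ 25.
  x = λ² - 19 - 26 = 625 - 45 ≡ 22; y = λ·(19 - 22) - 16 ≡ 2. → (22, 2)
4P: (22, 2) + (26, 5). λ = (5 - 2)/(26 - 22) ≡ 3/4 mod 31. 4⁻¹ ≡ 8 (mod 31), so λ ≡ 24.
  x = λ² - 22 - 26 = 576 - 48 ≡ 1; y = λ·(22 - 1) - 2 ≡ 6. → (1, 6)
5P: (1, 6) + (26, 5). λ = (5 - 6)/(26 - 1) ≡ 30/25 mod 31. 25⁻¹ ≡ 5 (mod 31), so λ ≡ 26.
  x = λ² - 1 - 26 = 676 - 27 ≡ 29; y = λ·(1 - 29) - 6 ≡ 10. → (29, 10)
6P: (29, 10) + (26, 5). λ = (5 - 10)/(26 - 29) ≡ 26/28 mod 31. 28⁻¹ ≡ 10 (mod 31) since 28·10 = 280 ≡ 1, so λ ≡ 12.
  x = λ² - 29 - 26 = 144 - 55 ≡ 27; y = λ·(29 - 27) - 10 ≡ 14. → (27, 14)
7P: (27, 14) + (26, 5). λ = (5 - 14)/(26 - 27) ≡ 22/30 mod 31. 30⁻¹ ≡ 30 (mod 31), so λ ≡ 9.
  x = λ² - 27 - 26 = 81 - 53 ≡ 28; y = λ·(27 - 28) - 14 ≡ 8. → (28, 8)

(28, 8)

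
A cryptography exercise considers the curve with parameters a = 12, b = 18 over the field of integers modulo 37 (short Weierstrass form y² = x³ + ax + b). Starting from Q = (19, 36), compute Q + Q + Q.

Repeated addition: build up to 3Q.
2Q: tangent at (19, 36): λ = (3·19² + 12)/(2·36) ≡ 22/35. 35⁻¹ ≡ 18 (mod 37), so λ ≡ 22·18 ≡ 26.
  x = λ² - 19 - 19 = 676 - 38 ≡ 9; y = λ·(19 - 9) - 36 ≡ 2. → (9, 2)
3Q: (9, 2) + (19, 36). λ = (36 - 2)/(19 - 9) ≡ 34/10 mod 37. 10⁻¹ ≡ 26 (mod 37), so λ ≡ 33.
  x = λ² - 9 - 19 = 1089 - 28 ≡ 25; y = λ·(9 - 25) - 2 ≡ 25. → (25, 25)

(25, 25)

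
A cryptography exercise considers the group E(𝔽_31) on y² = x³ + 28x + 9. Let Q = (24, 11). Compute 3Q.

(1, 21)

Repeated addition: build up to 3Q.
2Q: tangent at (24, 11): λ = (3·24² + 28)/(2·11) ≡ 20/22. 22⁻¹ ≡ 24 (mod 31), so λ ≡ 20·24 ≡ 15.
  x = λ² - 24 - 24 = 225 - 48 ≡ 22; y = λ·(24 - 22) - 11 ≡ 19. → (22, 19)
3Q: (22, 19) + (24, 11). λ = (11 - 19)/(24 - 22) ≡ 23/2 mod 31. 2⁻¹ ≡ 16 (mod 31), so λ ≡ 27.
  x = λ² - 22 - 24 = 729 - 46 ≡ 1; y = λ·(22 - 1) - 19 ≡ 21. → (1, 21)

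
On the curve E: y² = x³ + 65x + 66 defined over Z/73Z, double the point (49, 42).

(45, 26)

tangent at (49, 42): λ = (3·49² + 65)/(2·42) ≡ 41/11. 11⁻¹ ≡ 20 (mod 73) since 11·20 = 220 ≡ 1, so λ ≡ 41·20 ≡ 17.
  x = λ² - 49 - 49 = 289 - 98 ≡ 45; y = λ·(49 - 45) - 42 ≡ 26. → (45, 26)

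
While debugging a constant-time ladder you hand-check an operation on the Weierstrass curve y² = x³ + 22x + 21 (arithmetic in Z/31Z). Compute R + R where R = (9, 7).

tangent at (9, 7): λ = (3·9² + 22)/(2·7) ≡ 17/14. 14⁻¹ ≡ 20 (mod 31) since 14·20 = 280 ≡ 1, so λ ≡ 17·20 ≡ 30.
  x = λ² - 9 - 9 = 900 - 18 ≡ 14; y = λ·(9 - 14) - 7 ≡ 29. → (14, 29)

(14, 29)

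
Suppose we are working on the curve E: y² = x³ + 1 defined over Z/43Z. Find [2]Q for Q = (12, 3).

tangent at (12, 3): λ = (3·12² + 0)/(2·3) ≡ 2/6. 6⁻¹ ≡ 36 (mod 43) since 6·36 = 216 ≡ 1, so λ ≡ 2·36 ≡ 29.
  x = λ² - 12 - 12 = 841 - 24 ≡ 0; y = λ·(12 - 0) - 3 ≡ 1. → (0, 1)

(0, 1)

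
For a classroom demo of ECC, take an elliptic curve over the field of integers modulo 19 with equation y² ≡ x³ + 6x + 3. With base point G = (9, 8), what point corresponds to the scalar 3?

(5, 5)

Repeated addition: build up to 3G.
2G: tangent at (9, 8): λ = (3·9² + 6)/(2·8) ≡ 2/16. 16⁻¹ ≡ 6 (mod 19), so λ ≡ 2·6 ≡ 12.
  x = λ² - 9 - 9 = 144 - 18 ≡ 12; y = λ·(9 - 12) - 8 ≡ 13. → (12, 13)
3G: (12, 13) + (9, 8). λ = (8 - 13)/(9 - 12) ≡ 14/16 mod 19. 16⁻¹ ≡ 6 (mod 19), so λ ≡ 8.
  x = λ² - 12 - 9 = 64 - 21 ≡ 5; y = λ·(12 - 5) - 13 ≡ 5. → (5, 5)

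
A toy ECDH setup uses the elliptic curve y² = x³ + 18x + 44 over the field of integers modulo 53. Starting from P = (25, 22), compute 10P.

(13, 39)

Double-and-add on 10 = (1010)₂. Start with P = (25, 22) for the leading 1-bit.
double: tangent at (25, 22): λ = (3·25² + 18)/(2·22) ≡ 38/44. 44⁻¹ ≡ 47 (mod 53), so λ ≡ 38·47 ≡ 37.
  x = λ² - 25 - 25 = 1369 - 50 ≡ 47; y = λ·(25 - 47) - 22 ≡ 12. → (47, 12)
double: tangent at (47, 12): λ = (3·47² + 18)/(2·12) ≡ 20/24. 24⁻¹ ≡ 42 (mod 53) since 24·42 = 1008 ≡ 1, so λ ≡ 20·42 ≡ 45.
  x = λ² - 47 - 47 = 2025 - 94 ≡ 23; y = λ·(47 - 23) - 12 ≡ 8. → (23, 8)
add P: (23, 8) + (25, 22). λ = (22 - 8)/(25 - 23) ≡ 14/2 mod 53. 2⁻¹ ≡ 27 (mod 53), so λ ≡ 7.
  x = λ² - 23 - 25 = 49 - 48 ≡ 1; y = λ·(23 - 1) - 8 ≡ 40. → (1, 40)
double: tangent at (1, 40): λ = (3·1² + 18)/(2·40) ≡ 21/27. 27⁻¹ ≡ 2 (mod 53), so λ ≡ 21·2 ≡ 42.
  x = λ² - 1 - 1 = 1764 - 2 ≡ 13; y = λ·(1 - 13) - 40 ≡ 39. → (13, 39)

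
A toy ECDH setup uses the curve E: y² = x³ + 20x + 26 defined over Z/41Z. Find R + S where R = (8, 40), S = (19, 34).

(37, 28)

(8, 40) + (19, 34). λ = (34 - 40)/(19 - 8) ≡ 35/11 mod 41. 11⁻¹ ≡ 15 (mod 41), so λ ≡ 33.
  x = λ² - 8 - 19 = 1089 - 27 ≡ 37; y = λ·(8 - 37) - 40 ≡ 28. → (37, 28)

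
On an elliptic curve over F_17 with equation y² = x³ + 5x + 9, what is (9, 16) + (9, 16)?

tangent at (9, 16): λ = (3·9² + 5)/(2·16) ≡ 10/15. 15⁻¹ ≡ 8 (mod 17) since 15·8 = 120 ≡ 1, so λ ≡ 10·8 ≡ 12.
  x = λ² - 9 - 9 = 144 - 18 ≡ 7; y = λ·(9 - 7) - 16 ≡ 8. → (7, 8)

(7, 8)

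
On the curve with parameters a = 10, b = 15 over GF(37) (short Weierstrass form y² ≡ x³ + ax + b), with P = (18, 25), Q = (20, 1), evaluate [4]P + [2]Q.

First 4P:
Repeated addition: build up to 4P.
2P: tangent at (18, 25): λ = (3·18² + 10)/(2·25) ≡ 20/13. 13⁻¹ ≡ 20 (mod 37) since 13·20 = 260 ≡ 1, so λ ≡ 20·20 ≡ 30.
  x = λ² - 18 - 18 = 900 - 36 ≡ 13; y = λ·(18 - 13) - 25 ≡ 14. → (13, 14)
3P: (13, 14) + (18, 25). λ = (25 - 14)/(18 - 13) ≡ 11/5 mod 37. 5⁻¹ ≡ 15 (mod 37), so λ ≡ 17.
  x = λ² - 13 - 18 = 289 - 31 ≡ 36; y = λ·(13 - 36) - 14 ≡ 2. → (36, 2)
4P: (36, 2) + (18, 25). λ = (25 - 2)/(18 - 36) ≡ 23/19 mod 37. 19⁻¹ ≡ 2 (mod 37), so λ ≡ 9.
  x = λ² - 36 - 18 = 81 - 54 ≡ 27; y = λ·(36 - 27) - 2 ≡ 5. → (27, 5)
4P = (27, 5).
Next 2Q:
Repeated addition: build up to 2Q.
2Q: tangent at (20, 1): λ = (3·20² + 10)/(2·1) ≡ 26/2. 2⁻¹ ≡ 19 (mod 37), so λ ≡ 26·19 ≡ 13.
  x = λ² - 20 - 20 = 169 - 40 ≡ 18; y = λ·(20 - 18) - 1 ≡ 25. → (18, 25)
2Q = (18, 25).
Finally 4P + 2Q:
(27, 5) + (18, 25). λ = (25 - 5)/(18 - 27) ≡ 20/28 mod 37. 28⁻¹ ≡ 4 (mod 37), so λ ≡ 6.
  x = λ² - 27 - 18 = 36 - 45 ≡ 28; y = λ·(27 - 28) - 5 ≡ 26. → (28, 26)

(28, 26)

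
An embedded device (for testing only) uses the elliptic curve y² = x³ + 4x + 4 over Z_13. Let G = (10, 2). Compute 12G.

Repeated addition: build up to 12G.
2G: tangent at (10, 2): λ = (3·10² + 4)/(2·2) ≡ 5/4. 4⁻¹ ≡ 10 (mod 13) since 4·10 = 40 ≡ 1, so λ ≡ 5·10 ≡ 11.
  x = λ² - 10 - 10 = 121 - 20 ≡ 10; y = λ·(10 - 10) - 2 ≡ 11. → (10, 11)
3G: (10, 11) + (10, 2): same x and y₁ ≡ -y₂, so the sum is 𝒪.
4G: 𝒪 + (10, 2) = (10, 2) (identity).
5G: tangent at (10, 2): λ = (3·10² + 4)/(2·2) ≡ 5/4. 4⁻¹ ≡ 10 (mod 13), so λ ≡ 5·10 ≡ 11.
  x = λ² - 10 - 10 = 121 - 20 ≡ 10; y = λ·(10 - 10) - 2 ≡ 11. → (10, 11)
6G: (10, 11) + (10, 2): same x and y₁ ≡ -y₂, so the sum is 𝒪.
7G: 𝒪 + (10, 2) = (10, 2) (identity).
8G: tangent at (10, 2): λ = (3·10² + 4)/(2·2) ≡ 5/4. 4⁻¹ ≡ 10 (mod 13), so λ ≡ 5·10 ≡ 11.
  x = λ² - 10 - 10 = 121 - 20 ≡ 10; y = λ·(10 - 10) - 2 ≡ 11. → (10, 11)
9G: (10, 11) + (10, 2): same x and y₁ ≡ -y₂, so the sum is 𝒪.
10G: 𝒪 + (10, 2) = (10, 2) (identity).
11G: tangent at (10, 2): λ = (3·10² + 4)/(2·2) ≡ 5/4. 4⁻¹ ≡ 10 (mod 13), so λ ≡ 5·10 ≡ 11.
  x = λ² - 10 - 10 = 121 - 20 ≡ 10; y = λ·(10 - 10) - 2 ≡ 11. → (10, 11)
12G: (10, 11) + (10, 2): same x and y₁ ≡ -y₂, so the sum is 𝒪.

O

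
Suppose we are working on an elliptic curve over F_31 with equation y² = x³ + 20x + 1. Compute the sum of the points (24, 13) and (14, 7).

(24, 13) + (14, 7). λ = (7 - 13)/(14 - 24) ≡ 25/21 mod 31. 21⁻¹ ≡ 3 (mod 31) since 21·3 = 63 ≡ 1, so λ ≡ 13.
  x = λ² - 24 - 14 = 169 - 38 ≡ 7; y = λ·(24 - 7) - 13 ≡ 22. → (7, 22)

(7, 22)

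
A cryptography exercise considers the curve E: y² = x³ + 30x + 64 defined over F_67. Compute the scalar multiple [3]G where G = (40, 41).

Repeated addition: build up to 3G.
2G: tangent at (40, 41): λ = (3·40² + 30)/(2·41) ≡ 6/15. 15⁻¹ ≡ 9 (mod 67) since 15·9 = 135 ≡ 1, so λ ≡ 6·9 ≡ 54.
  x = λ² - 40 - 40 = 2916 - 80 ≡ 22; y = λ·(40 - 22) - 41 ≡ 60. → (22, 60)
3G: (22, 60) + (40, 41). λ = (41 - 60)/(40 - 22) ≡ 48/18 mod 67. 18⁻¹ ≡ 41 (mod 67), so λ ≡ 25.
  x = λ² - 22 - 40 = 625 - 62 ≡ 27; y = λ·(22 - 27) - 60 ≡ 16. → (27, 16)

(27, 16)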